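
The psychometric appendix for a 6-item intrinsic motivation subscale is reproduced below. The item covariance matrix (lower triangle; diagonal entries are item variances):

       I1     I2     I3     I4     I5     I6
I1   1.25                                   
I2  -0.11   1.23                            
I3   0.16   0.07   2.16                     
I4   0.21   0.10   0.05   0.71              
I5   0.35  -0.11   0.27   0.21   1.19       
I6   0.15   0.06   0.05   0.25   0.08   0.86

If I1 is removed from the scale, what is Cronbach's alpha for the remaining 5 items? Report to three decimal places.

Remaining items: I2, I3, I4, I5, I6 (k = 5).
sum of item variances = 1.23 + 2.16 + 0.71 + 1.19 + 0.86 = 6.15
Var(T) = 6.15 + 2 × 1.03 = 8.21
α (item deleted) = (5/4)·(1 − 6.15/8.21) = 0.314

Cronbach's alpha = 0.314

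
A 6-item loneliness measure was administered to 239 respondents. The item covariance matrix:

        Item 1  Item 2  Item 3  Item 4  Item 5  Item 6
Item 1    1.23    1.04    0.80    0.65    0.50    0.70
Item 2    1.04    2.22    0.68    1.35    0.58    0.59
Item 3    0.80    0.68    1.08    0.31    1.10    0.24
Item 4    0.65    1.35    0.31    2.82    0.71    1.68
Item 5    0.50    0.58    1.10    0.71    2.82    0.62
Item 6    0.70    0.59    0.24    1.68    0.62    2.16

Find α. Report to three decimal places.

α = 0.782

sum of item variances = 1.23 + 2.22 + 1.08 + 2.82 + 2.82 + 2.16 = 12.33
Sum of the distinct covariances = 11.55
Var(T) = 12.33 + 2 × 11.55 = 35.43
α = (k/(k−1))·(1 − sum of item variances/Var(T)) = (6/5)·(1 − 12.33/35.43) = 0.782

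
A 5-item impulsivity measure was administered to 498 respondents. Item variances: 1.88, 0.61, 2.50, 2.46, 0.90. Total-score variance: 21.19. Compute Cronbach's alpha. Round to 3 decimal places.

Cronbach's alpha = 0.757

sum of item variances = 1.88 + 0.61 + 2.50 + 2.46 + 0.90 = 8.35
α = (k/(k−1))·(1 − sum of item variances/Var(T)) = (5/4)·(1 − 8.35/21.19) = 0.757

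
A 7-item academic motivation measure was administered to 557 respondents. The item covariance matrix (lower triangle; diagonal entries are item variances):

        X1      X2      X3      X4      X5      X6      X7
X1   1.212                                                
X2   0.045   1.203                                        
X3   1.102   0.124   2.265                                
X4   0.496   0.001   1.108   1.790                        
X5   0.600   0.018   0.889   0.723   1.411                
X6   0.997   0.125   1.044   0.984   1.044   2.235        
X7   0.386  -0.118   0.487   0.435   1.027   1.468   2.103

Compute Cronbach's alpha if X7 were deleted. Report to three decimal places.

Remaining items: X1, X2, X3, X4, X5, X6 (k = 6).
ΣVar(i) = 1.212 + 1.203 + 2.265 + 1.790 + 1.411 + 2.235 = 10.116
σ²_T = 10.116 + 2 × 9.300 = 28.716
α (item deleted) = (6/5)·(1 − 10.116/28.716) = 0.777

Cronbach's alpha = 0.777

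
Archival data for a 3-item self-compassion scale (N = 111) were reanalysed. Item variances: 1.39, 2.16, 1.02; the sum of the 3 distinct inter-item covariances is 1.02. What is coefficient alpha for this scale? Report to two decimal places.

ΣVar(i) = 1.39 + 2.16 + 1.02 = 4.57
Sum of distinct covariances = 1.02
σ²_total = ΣVar(i) + 2·Σcov = 4.57 + 2 × 1.02 = 6.61
α = (3/2)·(1 − 4.57/6.61) = 0.46

α = 0.46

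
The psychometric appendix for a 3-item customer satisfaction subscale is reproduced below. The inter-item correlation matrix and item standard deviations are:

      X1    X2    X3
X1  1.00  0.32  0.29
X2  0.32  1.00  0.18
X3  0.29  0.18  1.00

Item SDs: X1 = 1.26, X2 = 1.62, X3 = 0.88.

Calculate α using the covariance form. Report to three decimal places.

Σσ²ᵢ = 1.26² + 1.62² + 0.88² = 4.9864
Covariances σ_ij = r_ij · s_i · s_j:
  σ(X1,X2) = 0.32 × 1.26 × 1.62 = 0.6532
  σ(X1,X3) = 0.29 × 1.26 × 0.88 = 0.3216
  σ(X2,X3) = 0.18 × 1.62 × 0.88 = 0.2566
σ²_T = Σσ²ᵢ + 2·Σσ_ij = 4.9864 + 2 × 1.2314 = 7.4492
α = (3/2)·(1 − 4.9864/7.4492) = 0.496

α = 0.496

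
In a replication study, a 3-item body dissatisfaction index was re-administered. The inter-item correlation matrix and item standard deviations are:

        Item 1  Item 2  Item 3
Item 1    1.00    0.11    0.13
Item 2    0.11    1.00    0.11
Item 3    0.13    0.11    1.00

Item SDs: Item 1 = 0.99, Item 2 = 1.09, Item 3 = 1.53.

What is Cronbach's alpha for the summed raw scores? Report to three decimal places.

Cronbach's alpha = 0.272

Σσ²ᵢ = 0.99² + 1.09² + 1.53² = 4.5091
Covariances σ_ij = r_ij · s_i · s_j:
  σ(Item 1,Item 2) = 0.11 × 0.99 × 1.09 = 0.1187
  σ(Item 1,Item 3) = 0.13 × 0.99 × 1.53 = 0.1969
  σ(Item 2,Item 3) = 0.11 × 1.09 × 1.53 = 0.1834
σ²_T = Σσ²ᵢ + 2·Σσ_ij = 4.5091 + 2 × 0.4990 = 5.5071
α = (3/2)·(1 − 4.5091/5.5071) = 0.272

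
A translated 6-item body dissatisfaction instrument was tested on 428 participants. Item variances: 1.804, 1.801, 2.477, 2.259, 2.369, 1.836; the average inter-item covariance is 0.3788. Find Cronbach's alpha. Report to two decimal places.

α = 0.57

sum of item variances = 1.804 + 1.801 + 2.477 + 2.259 + 2.369 + 1.836 = 12.546
Sum of the 15 distinct covariances = 15 × 0.3788 = 5.6820
σ²_T = sum of item variances + 2·Σcov = 12.546 + 2 × 5.6820 = 23.9100
α = (6/5)·(1 − 12.546/23.9100) = 0.57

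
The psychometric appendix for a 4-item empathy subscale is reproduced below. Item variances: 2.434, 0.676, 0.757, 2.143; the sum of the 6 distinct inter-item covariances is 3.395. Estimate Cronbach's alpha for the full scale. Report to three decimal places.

α = 0.707

Σσᵢ² = 2.434 + 0.676 + 0.757 + 2.143 = 6.010
Sum of distinct covariances = 3.395
Var(T) = Σσᵢ² + 2·Σcov = 6.010 + 2 × 3.395 = 12.800
α = (4/3)·(1 − 6.010/12.800) = 0.707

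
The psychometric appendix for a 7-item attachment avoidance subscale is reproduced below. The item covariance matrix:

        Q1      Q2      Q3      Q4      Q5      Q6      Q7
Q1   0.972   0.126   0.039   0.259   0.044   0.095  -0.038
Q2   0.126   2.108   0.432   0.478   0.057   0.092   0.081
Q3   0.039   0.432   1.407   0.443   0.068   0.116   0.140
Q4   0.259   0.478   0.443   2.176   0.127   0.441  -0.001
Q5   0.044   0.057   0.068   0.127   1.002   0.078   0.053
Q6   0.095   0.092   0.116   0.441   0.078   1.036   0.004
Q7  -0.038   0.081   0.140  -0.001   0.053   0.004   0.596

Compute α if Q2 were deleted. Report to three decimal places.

Remaining items: Q1, Q3, Q4, Q5, Q6, Q7 (k = 6).
ΣVar(i) = 0.972 + 1.407 + 2.176 + 1.002 + 1.036 + 0.596 = 7.189
σ²_T = 7.189 + 2 × 1.868 = 10.925
α (item deleted) = (6/5)·(1 − 7.189/10.925) = 0.410

α = 0.410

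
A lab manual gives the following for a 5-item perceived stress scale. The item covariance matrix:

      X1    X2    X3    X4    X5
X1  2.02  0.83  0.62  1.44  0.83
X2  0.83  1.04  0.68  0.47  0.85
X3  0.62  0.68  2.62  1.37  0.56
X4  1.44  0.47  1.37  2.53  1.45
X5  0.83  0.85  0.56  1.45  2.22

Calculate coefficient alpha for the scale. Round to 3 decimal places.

Σσᵢ² = 2.02 + 1.04 + 2.62 + 2.53 + 2.22 = 10.43
Σ_{i<j} σ_ij = 9.10
σ²_T = 10.43 + 2 × 9.10 = 28.63
α = (k/(k−1))·(1 − Σσᵢ²/σ²_T) = (5/4)·(1 − 10.43/28.63) = 0.795

coefficient alpha = 0.795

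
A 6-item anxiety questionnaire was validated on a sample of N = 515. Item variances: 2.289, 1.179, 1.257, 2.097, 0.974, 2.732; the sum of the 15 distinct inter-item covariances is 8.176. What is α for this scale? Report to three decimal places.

α = 0.730

sum of item variances = 2.289 + 1.179 + 1.257 + 2.097 + 0.974 + 2.732 = 10.528
Sum of distinct covariances = 8.176
total variance = sum of item variances + 2·Σcov = 10.528 + 2 × 8.176 = 26.880
α = (6/5)·(1 − 10.528/26.880) = 0.730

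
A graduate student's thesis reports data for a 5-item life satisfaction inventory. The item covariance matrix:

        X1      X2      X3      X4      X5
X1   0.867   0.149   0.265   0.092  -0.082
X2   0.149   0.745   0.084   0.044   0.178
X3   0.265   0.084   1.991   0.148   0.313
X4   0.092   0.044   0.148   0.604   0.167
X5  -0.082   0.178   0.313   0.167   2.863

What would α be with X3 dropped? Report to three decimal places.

Remaining items: X1, X2, X4, X5 (k = 4).
ΣVar(i) = 0.867 + 0.745 + 0.604 + 2.863 = 5.079
total variance = 5.079 + 2 × 0.548 = 6.175
α (item deleted) = (4/3)·(1 − 5.079/6.175) = 0.237

α = 0.237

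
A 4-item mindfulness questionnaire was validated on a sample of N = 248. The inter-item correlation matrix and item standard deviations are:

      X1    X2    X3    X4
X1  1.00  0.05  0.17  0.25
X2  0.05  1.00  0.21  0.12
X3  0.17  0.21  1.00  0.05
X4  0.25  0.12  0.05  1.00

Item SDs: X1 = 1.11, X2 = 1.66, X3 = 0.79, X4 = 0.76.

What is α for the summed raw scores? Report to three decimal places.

α = 0.346

Σσ²ᵢ = 1.11² + 1.66² + 0.79² + 0.76² = 5.1894
Covariances σ_ij = r_ij · s_i · s_j:
  σ(X1,X2) = 0.05 × 1.11 × 1.66 = 0.0921
  σ(X1,X3) = 0.17 × 1.11 × 0.79 = 0.1491
  σ(X1,X4) = 0.25 × 1.11 × 0.76 = 0.2109
  σ(X2,X3) = 0.21 × 1.66 × 0.79 = 0.2754
  σ(X2,X4) = 0.12 × 1.66 × 0.76 = 0.1514
  σ(X3,X4) = 0.05 × 0.79 × 0.76 = 0.0300
σ²_T = Σσ²ᵢ + 2·Σσ_ij = 5.1894 + 2 × 0.9089 = 7.0072
α = (4/3)·(1 − 5.1894/7.0072) = 0.346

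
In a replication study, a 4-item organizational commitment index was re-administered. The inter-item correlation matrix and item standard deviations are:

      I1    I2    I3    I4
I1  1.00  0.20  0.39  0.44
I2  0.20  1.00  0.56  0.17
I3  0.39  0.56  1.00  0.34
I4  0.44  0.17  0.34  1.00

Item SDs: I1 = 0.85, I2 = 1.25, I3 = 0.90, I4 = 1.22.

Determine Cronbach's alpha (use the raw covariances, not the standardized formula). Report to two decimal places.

Cronbach's alpha = 0.66

Σσ²ᵢ = 0.85² + 1.25² + 0.90² + 1.22² = 4.5834
Covariances σ_ij = r_ij · s_i · s_j:
  σ(I1,I2) = 0.20 × 0.85 × 1.25 = 0.2125
  σ(I1,I3) = 0.39 × 0.85 × 0.90 = 0.2984
  σ(I1,I4) = 0.44 × 0.85 × 1.22 = 0.4563
  σ(I2,I3) = 0.56 × 1.25 × 0.90 = 0.6300
  σ(I2,I4) = 0.17 × 1.25 × 1.22 = 0.2593
  σ(I3,I4) = 0.34 × 0.90 × 1.22 = 0.3733
σ²_T = Σσ²ᵢ + 2·Σσ_ij = 4.5834 + 2 × 2.2298 = 9.0430
α = (4/3)·(1 − 4.5834/9.0430) = 0.66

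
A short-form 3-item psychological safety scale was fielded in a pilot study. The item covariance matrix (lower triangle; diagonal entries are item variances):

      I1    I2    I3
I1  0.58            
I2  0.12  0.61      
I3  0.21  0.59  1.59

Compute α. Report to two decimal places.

Σσ²ᵢ = 0.58 + 0.61 + 1.59 = 2.78
Σ_{i<j} σ_ij = 0.92
σ²_total = 2.78 + 2 × 0.92 = 4.62
α = (k/(k−1))·(1 − Σσ²ᵢ/σ²_total) = (3/2)·(1 − 2.78/4.62) = 0.60

α = 0.60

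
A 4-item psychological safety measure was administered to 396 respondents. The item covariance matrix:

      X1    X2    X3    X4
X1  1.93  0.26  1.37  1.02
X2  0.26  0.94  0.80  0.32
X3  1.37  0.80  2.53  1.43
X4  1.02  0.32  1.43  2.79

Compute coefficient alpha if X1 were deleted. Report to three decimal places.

α = 0.673

Remaining items: X2, X3, X4 (k = 3).
Σσ²ᵢ = 0.94 + 2.53 + 2.79 = 6.26
σ²_total = 6.26 + 2 × 2.55 = 11.36
α (item deleted) = (3/2)·(1 − 6.26/11.36) = 0.673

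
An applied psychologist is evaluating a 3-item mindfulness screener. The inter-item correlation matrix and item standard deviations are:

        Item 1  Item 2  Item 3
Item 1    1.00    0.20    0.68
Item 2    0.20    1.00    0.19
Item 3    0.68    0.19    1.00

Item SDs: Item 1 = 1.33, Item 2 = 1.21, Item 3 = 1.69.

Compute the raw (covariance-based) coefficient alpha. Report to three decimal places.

α = 0.636

Σσ²ᵢ = 1.33² + 1.21² + 1.69² = 6.0891
Covariances σ_ij = r_ij · s_i · s_j:
  σ(Item 1,Item 2) = 0.20 × 1.33 × 1.21 = 0.3219
  σ(Item 1,Item 3) = 0.68 × 1.33 × 1.69 = 1.5284
  σ(Item 2,Item 3) = 0.19 × 1.21 × 1.69 = 0.3885
σ²_T = Σσ²ᵢ + 2·Σσ_ij = 6.0891 + 2 × 2.2388 = 10.5667
α = (3/2)·(1 − 6.0891/10.5667) = 0.636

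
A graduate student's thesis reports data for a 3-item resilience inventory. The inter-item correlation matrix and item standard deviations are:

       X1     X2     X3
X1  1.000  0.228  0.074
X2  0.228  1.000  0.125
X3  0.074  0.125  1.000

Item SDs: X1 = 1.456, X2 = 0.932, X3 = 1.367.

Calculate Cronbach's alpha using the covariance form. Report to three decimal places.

Cronbach's alpha = 0.303

Σσ²ᵢ = 1.456² + 0.932² + 1.367² = 4.8572
Covariances σ_ij = r_ij · s_i · s_j:
  σ(X1,X2) = 0.228 × 1.456 × 0.932 = 0.3094
  σ(X1,X3) = 0.074 × 1.456 × 1.367 = 0.1473
  σ(X2,X3) = 0.125 × 0.932 × 1.367 = 0.1593
σ²_T = Σσ²ᵢ + 2·Σσ_ij = 4.8572 + 2 × 0.6160 = 6.0892
α = (3/2)·(1 − 4.8572/6.0892) = 0.303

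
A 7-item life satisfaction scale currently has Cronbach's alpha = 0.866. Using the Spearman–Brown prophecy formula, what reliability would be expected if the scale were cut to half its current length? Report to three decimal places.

Length factor m = 1/2
α' = m·α / (1 − (1−m)·α)
   = 1/2 × 0.866 / (1 − (1 − 1/2) × 0.866)
   = 0.4330 / 0.5670 = 0.764

predicted reliability = 0.764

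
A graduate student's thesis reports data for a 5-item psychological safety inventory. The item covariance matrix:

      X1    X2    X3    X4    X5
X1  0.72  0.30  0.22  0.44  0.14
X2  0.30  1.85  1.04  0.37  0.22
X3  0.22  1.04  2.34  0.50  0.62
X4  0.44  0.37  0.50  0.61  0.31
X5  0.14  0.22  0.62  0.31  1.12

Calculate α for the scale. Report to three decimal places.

Σσᵢ² = 0.72 + 1.85 + 2.34 + 0.61 + 1.12 = 6.64
Sum of off-diagonal covariances = 4.16
σ²_T = 6.64 + 2 × 4.16 = 14.96
α = (k/(k−1))·(1 − Σσᵢ²/σ²_T) = (5/4)·(1 − 6.64/14.96) = 0.695

α = 0.695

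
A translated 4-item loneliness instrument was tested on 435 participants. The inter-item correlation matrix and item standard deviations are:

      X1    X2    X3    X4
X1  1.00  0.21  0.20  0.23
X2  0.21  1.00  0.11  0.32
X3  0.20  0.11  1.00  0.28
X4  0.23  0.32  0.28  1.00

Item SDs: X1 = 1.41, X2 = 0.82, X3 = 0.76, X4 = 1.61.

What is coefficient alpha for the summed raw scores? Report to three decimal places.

Σσ²ᵢ = 1.41² + 0.82² + 0.76² + 1.61² = 5.8302
Covariances σ_ij = r_ij · s_i · s_j:
  σ(X1,X2) = 0.21 × 1.41 × 0.82 = 0.2428
  σ(X1,X3) = 0.20 × 1.41 × 0.76 = 0.2143
  σ(X1,X4) = 0.23 × 1.41 × 1.61 = 0.5221
  σ(X2,X3) = 0.11 × 0.82 × 0.76 = 0.0686
  σ(X2,X4) = 0.32 × 0.82 × 1.61 = 0.4225
  σ(X3,X4) = 0.28 × 0.76 × 1.61 = 0.3426
σ²_T = Σσ²ᵢ + 2·Σσ_ij = 5.8302 + 2 × 1.8129 = 9.4560
α = (4/3)·(1 − 5.8302/9.4560) = 0.511

coefficient alpha = 0.511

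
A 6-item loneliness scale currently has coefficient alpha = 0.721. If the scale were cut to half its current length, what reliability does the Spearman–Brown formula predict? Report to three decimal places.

Length factor m = 1/2
α' = m·α / (1 − (1−m)·α)
   = 1/2 × 0.721 / (1 − (1 − 1/2) × 0.721)
   = 0.3605 / 0.6395 = 0.564

predicted reliability = 0.564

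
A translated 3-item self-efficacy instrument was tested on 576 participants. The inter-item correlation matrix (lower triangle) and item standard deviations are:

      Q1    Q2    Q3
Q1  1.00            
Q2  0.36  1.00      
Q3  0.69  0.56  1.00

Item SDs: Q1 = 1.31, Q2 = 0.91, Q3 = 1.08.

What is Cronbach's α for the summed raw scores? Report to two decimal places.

Cronbach's α = 0.77

Σσ²ᵢ = 1.31² + 0.91² + 1.08² = 3.7106
Covariances σ_ij = r_ij · s_i · s_j:
  σ(Q1,Q2) = 0.36 × 1.31 × 0.91 = 0.4292
  σ(Q1,Q3) = 0.69 × 1.31 × 1.08 = 0.9762
  σ(Q2,Q3) = 0.56 × 0.91 × 1.08 = 0.5504
σ²_T = Σσ²ᵢ + 2·Σσ_ij = 3.7106 + 2 × 1.9558 = 7.6222
α = (3/2)·(1 − 3.7106/7.6222) = 0.77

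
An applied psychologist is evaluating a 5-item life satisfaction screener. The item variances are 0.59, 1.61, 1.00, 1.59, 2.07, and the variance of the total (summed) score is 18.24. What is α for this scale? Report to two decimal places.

α = 0.78

sum of item variances = 0.59 + 1.61 + 1.00 + 1.59 + 2.07 = 6.86
α = (k/(k−1))·(1 − sum of item variances/σ²_T) = (5/4)·(1 − 6.86/18.24) = 0.78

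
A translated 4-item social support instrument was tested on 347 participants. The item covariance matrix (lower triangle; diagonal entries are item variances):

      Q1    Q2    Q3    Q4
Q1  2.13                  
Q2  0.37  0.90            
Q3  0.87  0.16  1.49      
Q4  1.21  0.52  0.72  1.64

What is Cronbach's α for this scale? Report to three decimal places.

sum of item variances = 2.13 + 0.90 + 1.49 + 1.64 = 6.16
Sum of off-diagonal covariances = 3.85
total variance = 6.16 + 2 × 3.85 = 13.86
α = (k/(k−1))·(1 − sum of item variances/total variance) = (4/3)·(1 − 6.16/13.86) = 0.741

Cronbach's α = 0.741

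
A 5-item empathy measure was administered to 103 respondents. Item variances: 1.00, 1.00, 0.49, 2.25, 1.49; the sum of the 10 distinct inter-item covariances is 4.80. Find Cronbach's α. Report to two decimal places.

Cronbach's α = 0.76

ΣVar(i) = 1.00 + 1.00 + 0.49 + 2.25 + 1.49 = 6.23
Sum of distinct covariances = 4.80
σ²_T = ΣVar(i) + 2·Σcov = 6.23 + 2 × 4.80 = 15.83
α = (5/4)·(1 − 6.23/15.83) = 0.76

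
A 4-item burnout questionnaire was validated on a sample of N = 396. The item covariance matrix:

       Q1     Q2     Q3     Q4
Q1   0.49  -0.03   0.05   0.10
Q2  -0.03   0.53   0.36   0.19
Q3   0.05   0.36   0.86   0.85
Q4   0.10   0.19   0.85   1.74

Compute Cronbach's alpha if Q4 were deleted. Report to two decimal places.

Remaining items: Q1, Q2, Q3 (k = 3).
ΣVar(i) = 0.49 + 0.53 + 0.86 = 1.88
σ²_total = 1.88 + 2 × 0.38 = 2.64
α (item deleted) = (3/2)·(1 − 1.88/2.64) = 0.43

α = 0.43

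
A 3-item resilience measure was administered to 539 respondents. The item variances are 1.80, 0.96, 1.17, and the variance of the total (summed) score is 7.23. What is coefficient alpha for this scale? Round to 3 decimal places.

Σσᵢ² = 1.80 + 0.96 + 1.17 = 3.93
α = (k/(k−1))·(1 − Σσᵢ²/σ²_T) = (3/2)·(1 − 3.93/7.23) = 0.685

coefficient alpha = 0.685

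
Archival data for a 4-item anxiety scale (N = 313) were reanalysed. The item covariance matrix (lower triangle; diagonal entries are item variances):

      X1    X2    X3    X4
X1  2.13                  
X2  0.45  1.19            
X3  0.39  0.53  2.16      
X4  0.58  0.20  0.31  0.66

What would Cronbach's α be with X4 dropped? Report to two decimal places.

Cronbach's α = 0.50

Remaining items: X1, X2, X3 (k = 3).
sum of item variances = 2.13 + 1.19 + 2.16 = 5.48
σ²_T = 5.48 + 2 × 1.37 = 8.22
α (item deleted) = (3/2)·(1 − 5.48/8.22) = 0.50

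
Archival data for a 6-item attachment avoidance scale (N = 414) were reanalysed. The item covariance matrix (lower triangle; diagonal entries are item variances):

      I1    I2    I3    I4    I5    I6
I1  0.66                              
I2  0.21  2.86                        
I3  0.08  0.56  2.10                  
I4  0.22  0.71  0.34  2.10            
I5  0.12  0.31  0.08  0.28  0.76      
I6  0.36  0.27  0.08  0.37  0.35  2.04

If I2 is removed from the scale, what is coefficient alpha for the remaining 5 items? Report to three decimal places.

coefficient alpha = 0.466

Remaining items: I1, I3, I4, I5, I6 (k = 5).
Σσ²ᵢ = 0.66 + 2.10 + 2.10 + 0.76 + 2.04 = 7.66
σ²_total = 7.66 + 2 × 2.28 = 12.22
α (item deleted) = (5/4)·(1 − 7.66/12.22) = 0.466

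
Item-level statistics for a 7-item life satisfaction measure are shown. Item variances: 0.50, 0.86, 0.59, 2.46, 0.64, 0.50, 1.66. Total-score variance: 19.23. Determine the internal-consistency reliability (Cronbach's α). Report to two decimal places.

Cronbach's α = 0.73

Σσᵢ² = 0.50 + 0.86 + 0.59 + 2.46 + 0.64 + 0.50 + 1.66 = 7.21
α = (k/(k−1))·(1 − Σσᵢ²/Var(T)) = (7/6)·(1 − 7.21/19.23) = 0.73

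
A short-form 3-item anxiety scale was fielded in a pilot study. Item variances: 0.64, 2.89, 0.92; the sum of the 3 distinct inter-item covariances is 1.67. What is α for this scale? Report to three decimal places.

ΣVar(i) = 0.64 + 2.89 + 0.92 = 4.45
Sum of distinct covariances = 1.67
Var(T) = ΣVar(i) + 2·Σcov = 4.45 + 2 × 1.67 = 7.79
α = (3/2)·(1 − 4.45/7.79) = 0.643

α = 0.643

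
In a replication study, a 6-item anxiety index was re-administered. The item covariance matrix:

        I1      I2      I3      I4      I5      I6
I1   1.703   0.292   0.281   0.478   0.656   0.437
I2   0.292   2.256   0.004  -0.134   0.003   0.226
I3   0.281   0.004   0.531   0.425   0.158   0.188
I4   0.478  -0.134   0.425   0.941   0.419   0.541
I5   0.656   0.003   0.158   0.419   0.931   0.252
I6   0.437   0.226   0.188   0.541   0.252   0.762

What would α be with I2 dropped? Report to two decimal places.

α = 0.76

Remaining items: I1, I3, I4, I5, I6 (k = 5).
ΣVar(i) = 1.703 + 0.531 + 0.941 + 0.931 + 0.762 = 4.868
σ²_T = 4.868 + 2 × 3.835 = 12.538
α (item deleted) = (5/4)·(1 − 4.868/12.538) = 0.76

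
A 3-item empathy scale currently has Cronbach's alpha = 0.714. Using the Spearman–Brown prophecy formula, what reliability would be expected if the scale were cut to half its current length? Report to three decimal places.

predicted reliability = 0.555

Length factor m = 1/2
α' = m·α / (1 − (1−m)·α)
   = 1/2 × 0.714 / (1 − (1 − 1/2) × 0.714)
   = 0.3570 / 0.6430 = 0.555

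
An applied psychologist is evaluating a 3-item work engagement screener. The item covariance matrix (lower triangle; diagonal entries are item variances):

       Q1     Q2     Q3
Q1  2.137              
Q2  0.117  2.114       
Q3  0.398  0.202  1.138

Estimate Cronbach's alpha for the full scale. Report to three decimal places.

sum of item variances = 2.137 + 2.114 + 1.138 = 5.389
Sum of the distinct covariances = 0.717
σ²_T = 5.389 + 2 × 0.717 = 6.823
α = (k/(k−1))·(1 − sum of item variances/σ²_T) = (3/2)·(1 − 5.389/6.823) = 0.315

α = 0.315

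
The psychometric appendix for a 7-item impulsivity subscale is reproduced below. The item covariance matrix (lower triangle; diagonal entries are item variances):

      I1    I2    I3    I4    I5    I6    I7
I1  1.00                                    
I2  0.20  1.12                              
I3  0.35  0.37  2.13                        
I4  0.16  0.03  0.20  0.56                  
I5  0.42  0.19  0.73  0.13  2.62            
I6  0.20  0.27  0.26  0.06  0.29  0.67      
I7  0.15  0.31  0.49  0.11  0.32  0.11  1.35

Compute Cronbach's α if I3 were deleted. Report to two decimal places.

α = 0.54

Remaining items: I1, I2, I4, I5, I6, I7 (k = 6).
sum of item variances = 1.00 + 1.12 + 0.56 + 2.62 + 0.67 + 1.35 = 7.32
σ²_T = 7.32 + 2 × 2.95 = 13.22
α (item deleted) = (6/5)·(1 − 7.32/13.22) = 0.54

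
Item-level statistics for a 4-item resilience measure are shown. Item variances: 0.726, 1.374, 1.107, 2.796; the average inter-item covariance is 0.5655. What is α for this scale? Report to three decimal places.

α = 0.707

ΣVar(i) = 0.726 + 1.374 + 1.107 + 2.796 = 6.003
Sum of the 6 distinct covariances = 6 × 0.5655 = 3.3930
σ²_T = ΣVar(i) + 2·Σcov = 6.003 + 2 × 3.3930 = 12.7890
α = (4/3)·(1 − 6.003/12.7890) = 0.707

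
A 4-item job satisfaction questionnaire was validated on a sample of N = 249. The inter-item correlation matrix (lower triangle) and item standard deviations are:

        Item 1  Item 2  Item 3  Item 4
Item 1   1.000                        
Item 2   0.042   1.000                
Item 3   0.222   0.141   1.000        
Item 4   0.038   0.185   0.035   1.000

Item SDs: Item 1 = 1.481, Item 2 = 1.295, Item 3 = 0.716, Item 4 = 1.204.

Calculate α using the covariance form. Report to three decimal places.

Σσ²ᵢ = 1.481² + 1.295² + 0.716² + 1.204² = 5.8327
Covariances σ_ij = r_ij · s_i · s_j:
  σ(Item 1,Item 2) = 0.042 × 1.481 × 1.295 = 0.0806
  σ(Item 1,Item 3) = 0.222 × 1.481 × 0.716 = 0.2354
  σ(Item 1,Item 4) = 0.038 × 1.481 × 1.204 = 0.0678
  σ(Item 2,Item 3) = 0.141 × 1.295 × 0.716 = 0.1307
  σ(Item 2,Item 4) = 0.185 × 1.295 × 1.204 = 0.2884
  σ(Item 3,Item 4) = 0.035 × 0.716 × 1.204 = 0.0302
σ²_T = Σσ²ᵢ + 2·Σσ_ij = 5.8327 + 2 × 0.8331 = 7.4989
α = (4/3)·(1 − 5.8327/7.4989) = 0.296

α = 0.296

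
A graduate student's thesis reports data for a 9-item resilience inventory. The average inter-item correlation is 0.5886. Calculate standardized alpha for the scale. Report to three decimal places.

Standardized α = k·r̄ / (1 + (k−1)·r̄) = 9 × 0.5886 / (1 + 8 × 0.5886)
  = 5.2974 / 5.7088 = 0.928

α = 0.928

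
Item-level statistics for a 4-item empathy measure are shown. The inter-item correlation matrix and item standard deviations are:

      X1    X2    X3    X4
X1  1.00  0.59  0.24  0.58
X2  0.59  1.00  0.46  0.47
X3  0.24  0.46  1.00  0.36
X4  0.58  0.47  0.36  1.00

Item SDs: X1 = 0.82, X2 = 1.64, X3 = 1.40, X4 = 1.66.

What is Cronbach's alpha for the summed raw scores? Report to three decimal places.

α = 0.740

Σσ²ᵢ = 0.82² + 1.64² + 1.40² + 1.66² = 8.0776
Covariances σ_ij = r_ij · s_i · s_j:
  σ(X1,X2) = 0.59 × 0.82 × 1.64 = 0.7934
  σ(X1,X3) = 0.24 × 0.82 × 1.40 = 0.2755
  σ(X1,X4) = 0.58 × 0.82 × 1.66 = 0.7895
  σ(X2,X3) = 0.46 × 1.64 × 1.40 = 1.0562
  σ(X2,X4) = 0.47 × 1.64 × 1.66 = 1.2795
  σ(X3,X4) = 0.36 × 1.40 × 1.66 = 0.8366
σ²_T = Σσ²ᵢ + 2·Σσ_ij = 8.0776 + 2 × 5.0307 = 18.1390
α = (4/3)·(1 − 8.0776/18.1390) = 0.740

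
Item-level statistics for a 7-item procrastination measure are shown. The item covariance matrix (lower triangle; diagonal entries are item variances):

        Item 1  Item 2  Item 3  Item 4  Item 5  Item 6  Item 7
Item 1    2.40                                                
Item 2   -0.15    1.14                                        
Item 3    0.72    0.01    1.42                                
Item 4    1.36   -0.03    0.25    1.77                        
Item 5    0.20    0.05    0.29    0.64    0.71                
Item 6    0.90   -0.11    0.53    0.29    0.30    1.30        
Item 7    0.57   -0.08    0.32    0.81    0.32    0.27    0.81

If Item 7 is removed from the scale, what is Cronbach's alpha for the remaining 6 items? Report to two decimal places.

Cronbach's alpha = 0.65

Remaining items: Item 1, Item 2, Item 3, Item 4, Item 5, Item 6 (k = 6).
ΣVar(i) = 2.40 + 1.14 + 1.42 + 1.77 + 0.71 + 1.30 = 8.74
Var(T) = 8.74 + 2 × 5.25 = 19.24
α (item deleted) = (6/5)·(1 − 8.74/19.24) = 0.65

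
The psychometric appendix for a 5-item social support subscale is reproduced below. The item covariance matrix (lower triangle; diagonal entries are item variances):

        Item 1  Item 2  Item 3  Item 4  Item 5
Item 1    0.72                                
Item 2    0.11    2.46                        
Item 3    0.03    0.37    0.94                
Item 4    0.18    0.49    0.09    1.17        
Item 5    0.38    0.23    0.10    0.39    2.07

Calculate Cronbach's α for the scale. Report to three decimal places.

α = 0.490

Σσᵢ² = 0.72 + 2.46 + 0.94 + 1.17 + 2.07 = 7.36
Σ_{i<j} σ_ij = 2.37
σ²_total = 7.36 + 2 × 2.37 = 12.10
α = (k/(k−1))·(1 − Σσᵢ²/σ²_total) = (5/4)·(1 − 7.36/12.10) = 0.490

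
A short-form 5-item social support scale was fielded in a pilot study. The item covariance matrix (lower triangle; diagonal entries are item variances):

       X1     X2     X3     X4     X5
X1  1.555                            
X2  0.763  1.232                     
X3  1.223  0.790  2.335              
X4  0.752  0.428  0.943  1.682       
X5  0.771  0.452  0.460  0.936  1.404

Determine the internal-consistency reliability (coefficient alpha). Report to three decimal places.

coefficient alpha = 0.809

sum of item variances = 1.555 + 1.232 + 2.335 + 1.682 + 1.404 = 8.208
Sum of the distinct covariances = 7.518
σ²_T = 8.208 + 2 × 7.518 = 23.244
α = (k/(k−1))·(1 − sum of item variances/σ²_T) = (5/4)·(1 − 8.208/23.244) = 0.809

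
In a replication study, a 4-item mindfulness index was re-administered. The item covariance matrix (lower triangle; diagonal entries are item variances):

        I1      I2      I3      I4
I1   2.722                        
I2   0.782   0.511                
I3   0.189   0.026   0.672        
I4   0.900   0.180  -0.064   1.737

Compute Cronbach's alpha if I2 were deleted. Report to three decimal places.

Remaining items: I1, I3, I4 (k = 3).
sum of item variances = 2.722 + 0.672 + 1.737 = 5.131
Var(T) = 5.131 + 2 × 1.025 = 7.181
α (item deleted) = (3/2)·(1 − 5.131/7.181) = 0.428

Cronbach's alpha = 0.428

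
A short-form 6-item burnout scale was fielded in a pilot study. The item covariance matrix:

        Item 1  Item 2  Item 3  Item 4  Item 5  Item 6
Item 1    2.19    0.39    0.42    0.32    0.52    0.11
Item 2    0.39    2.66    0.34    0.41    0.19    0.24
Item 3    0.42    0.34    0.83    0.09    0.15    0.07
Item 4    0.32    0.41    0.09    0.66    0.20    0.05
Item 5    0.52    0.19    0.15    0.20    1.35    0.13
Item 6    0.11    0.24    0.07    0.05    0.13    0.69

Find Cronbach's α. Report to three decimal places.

Cronbach's α = 0.557

sum of item variances = 2.19 + 2.66 + 0.83 + 0.66 + 1.35 + 0.69 = 8.38
Sum of off-diagonal covariances = 3.63
σ²_T = 8.38 + 2 × 3.63 = 15.64
α = (k/(k−1))·(1 − sum of item variances/σ²_T) = (6/5)·(1 − 8.38/15.64) = 0.557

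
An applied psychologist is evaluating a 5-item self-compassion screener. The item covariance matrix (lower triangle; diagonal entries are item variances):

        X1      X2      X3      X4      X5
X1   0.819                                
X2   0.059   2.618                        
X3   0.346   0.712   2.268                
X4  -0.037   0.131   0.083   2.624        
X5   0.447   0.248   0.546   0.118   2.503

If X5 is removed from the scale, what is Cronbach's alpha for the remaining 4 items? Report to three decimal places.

Remaining items: X1, X2, X3, X4 (k = 4).
Σσ²ᵢ = 0.819 + 2.618 + 2.268 + 2.624 = 8.329
total variance = 8.329 + 2 × 1.294 = 10.917
α (item deleted) = (4/3)·(1 − 8.329/10.917) = 0.316

α = 0.316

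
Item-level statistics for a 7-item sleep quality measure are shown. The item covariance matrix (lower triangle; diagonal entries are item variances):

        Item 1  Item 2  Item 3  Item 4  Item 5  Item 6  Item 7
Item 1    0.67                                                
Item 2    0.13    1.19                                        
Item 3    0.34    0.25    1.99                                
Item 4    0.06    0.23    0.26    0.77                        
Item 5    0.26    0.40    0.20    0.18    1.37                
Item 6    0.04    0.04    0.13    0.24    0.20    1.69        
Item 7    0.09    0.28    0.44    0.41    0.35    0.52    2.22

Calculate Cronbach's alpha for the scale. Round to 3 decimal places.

ΣVar(i) = 0.67 + 1.19 + 1.99 + 0.77 + 1.37 + 1.69 + 2.22 = 9.90
Sum of the distinct covariances = 5.05
Var(T) = 9.90 + 2 × 5.05 = 20.00
α = (k/(k−1))·(1 − ΣVar(i)/Var(T)) = (7/6)·(1 − 9.90/20.00) = 0.589

Cronbach's alpha = 0.589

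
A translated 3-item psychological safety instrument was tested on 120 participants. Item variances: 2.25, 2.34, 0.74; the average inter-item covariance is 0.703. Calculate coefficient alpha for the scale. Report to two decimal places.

α = 0.66

Σσᵢ² = 2.25 + 2.34 + 0.74 = 5.33
Sum of the 3 distinct covariances = 3 × 0.703 = 2.109
total variance = Σσᵢ² + 2·Σcov = 5.33 + 2 × 2.109 = 9.548
α = (3/2)·(1 − 5.33/9.548) = 0.66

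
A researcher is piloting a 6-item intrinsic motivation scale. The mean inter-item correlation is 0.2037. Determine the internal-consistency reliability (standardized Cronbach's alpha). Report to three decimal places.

Standardized α = k·r̄ / (1 + (k−1)·r̄) = 6 × 0.2037 / (1 + 5 × 0.2037)
  = 1.2222 / 2.0185 = 0.605

α = 0.605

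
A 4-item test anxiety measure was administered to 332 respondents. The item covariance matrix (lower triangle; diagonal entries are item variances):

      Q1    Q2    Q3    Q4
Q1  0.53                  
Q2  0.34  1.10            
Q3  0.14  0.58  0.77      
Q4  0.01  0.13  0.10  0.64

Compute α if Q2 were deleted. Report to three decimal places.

α = 0.307

Remaining items: Q1, Q3, Q4 (k = 3).
sum of item variances = 0.53 + 0.77 + 0.64 = 1.94
σ²_total = 1.94 + 2 × 0.25 = 2.44
α (item deleted) = (3/2)·(1 − 1.94/2.44) = 0.307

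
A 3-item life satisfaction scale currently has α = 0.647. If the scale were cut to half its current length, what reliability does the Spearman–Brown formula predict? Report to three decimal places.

Length factor m = 1/2
α' = m·α / (1 − (1−m)·α)
   = 1/2 × 0.647 / (1 − (1 − 1/2) × 0.647)
   = 0.3235 / 0.6765 = 0.478

predicted reliability = 0.478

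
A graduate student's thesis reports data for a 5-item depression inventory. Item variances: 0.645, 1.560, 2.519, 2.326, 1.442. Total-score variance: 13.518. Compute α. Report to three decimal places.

ΣVar(i) = 0.645 + 1.560 + 2.519 + 2.326 + 1.442 = 8.492
α = (k/(k−1))·(1 − ΣVar(i)/σ²_total) = (5/4)·(1 − 8.492/13.518) = 0.465

α = 0.465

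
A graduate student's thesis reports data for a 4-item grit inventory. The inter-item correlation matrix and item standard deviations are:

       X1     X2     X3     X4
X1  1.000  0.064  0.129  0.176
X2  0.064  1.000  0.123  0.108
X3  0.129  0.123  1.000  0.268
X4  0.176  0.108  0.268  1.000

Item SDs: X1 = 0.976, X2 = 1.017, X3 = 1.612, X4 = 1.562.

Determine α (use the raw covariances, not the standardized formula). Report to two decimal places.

α = 0.41

Σσ²ᵢ = 0.976² + 1.017² + 1.612² + 1.562² = 7.0253
Covariances σ_ij = r_ij · s_i · s_j:
  σ(X1,X2) = 0.064 × 0.976 × 1.017 = 0.0635
  σ(X1,X3) = 0.129 × 0.976 × 1.612 = 0.2030
  σ(X1,X4) = 0.176 × 0.976 × 1.562 = 0.2683
  σ(X2,X3) = 0.123 × 1.017 × 1.612 = 0.2016
  σ(X2,X4) = 0.108 × 1.017 × 1.562 = 0.1716
  σ(X3,X4) = 0.268 × 1.612 × 1.562 = 0.6748
σ²_T = Σσ²ᵢ + 2·Σσ_ij = 7.0253 + 2 × 1.5828 = 10.1909
α = (4/3)·(1 − 7.0253/10.1909) = 0.41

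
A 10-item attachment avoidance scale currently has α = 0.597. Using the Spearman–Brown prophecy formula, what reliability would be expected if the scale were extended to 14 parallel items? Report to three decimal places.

predicted reliability = 0.675

Length factor m = 14/10 = 1.4000
α' = m·α / (1 + (m−1)·α)
   = 14/10 × 0.597 / (1 + (14/10 − 1) × 0.597)
   = 0.8358 / 1.2388 = 0.675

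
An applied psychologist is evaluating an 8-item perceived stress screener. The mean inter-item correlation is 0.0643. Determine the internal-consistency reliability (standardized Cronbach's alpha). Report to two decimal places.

Standardized α = k·r̄ / (1 + (k−1)·r̄) = 8 × 0.0643 / (1 + 7 × 0.0643)
  = 0.5144 / 1.4501 = 0.35

α = 0.35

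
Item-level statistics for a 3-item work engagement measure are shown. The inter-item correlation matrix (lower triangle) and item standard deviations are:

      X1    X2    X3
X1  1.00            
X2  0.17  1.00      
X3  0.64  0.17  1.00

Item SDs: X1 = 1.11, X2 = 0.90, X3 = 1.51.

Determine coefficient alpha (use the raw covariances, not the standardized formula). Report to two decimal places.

Σσ²ᵢ = 1.11² + 0.90² + 1.51² = 4.3222
Covariances σ_ij = r_ij · s_i · s_j:
  σ(X1,X2) = 0.17 × 1.11 × 0.90 = 0.1698
  σ(X1,X3) = 0.64 × 1.11 × 1.51 = 1.0727
  σ(X2,X3) = 0.17 × 0.90 × 1.51 = 0.2310
σ²_T = Σσ²ᵢ + 2·Σσ_ij = 4.3222 + 2 × 1.4735 = 7.2692
α = (3/2)·(1 − 4.3222/7.2692) = 0.61

coefficient alpha = 0.61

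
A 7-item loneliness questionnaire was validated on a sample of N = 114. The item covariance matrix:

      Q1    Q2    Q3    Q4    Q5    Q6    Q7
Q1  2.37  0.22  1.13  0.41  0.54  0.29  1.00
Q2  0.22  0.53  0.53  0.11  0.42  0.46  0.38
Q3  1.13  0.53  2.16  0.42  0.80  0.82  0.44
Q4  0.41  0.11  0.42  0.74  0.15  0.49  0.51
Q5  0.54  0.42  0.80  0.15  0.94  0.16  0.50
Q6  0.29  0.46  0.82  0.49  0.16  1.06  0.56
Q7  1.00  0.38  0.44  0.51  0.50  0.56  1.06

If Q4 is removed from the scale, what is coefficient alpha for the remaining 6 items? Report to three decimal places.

Remaining items: Q1, Q2, Q3, Q5, Q6, Q7 (k = 6).
Σσᵢ² = 2.37 + 0.53 + 2.16 + 0.94 + 1.06 + 1.06 = 8.12
σ²_total = 8.12 + 2 × 8.25 = 24.62
α (item deleted) = (6/5)·(1 − 8.12/24.62) = 0.804

α = 0.804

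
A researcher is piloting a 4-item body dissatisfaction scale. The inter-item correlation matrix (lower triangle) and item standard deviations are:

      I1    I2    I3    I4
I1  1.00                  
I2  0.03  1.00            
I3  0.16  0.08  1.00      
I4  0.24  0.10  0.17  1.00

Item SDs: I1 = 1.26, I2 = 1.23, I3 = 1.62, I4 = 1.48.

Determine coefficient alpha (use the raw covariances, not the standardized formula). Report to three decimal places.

Σσ²ᵢ = 1.26² + 1.23² + 1.62² + 1.48² = 7.9153
Covariances σ_ij = r_ij · s_i · s_j:
  σ(I1,I2) = 0.03 × 1.26 × 1.23 = 0.0465
  σ(I1,I3) = 0.16 × 1.26 × 1.62 = 0.3266
  σ(I1,I4) = 0.24 × 1.26 × 1.48 = 0.4476
  σ(I2,I3) = 0.08 × 1.23 × 1.62 = 0.1594
  σ(I2,I4) = 0.10 × 1.23 × 1.48 = 0.1820
  σ(I3,I4) = 0.17 × 1.62 × 1.48 = 0.4076
σ²_T = Σσ²ᵢ + 2·Σσ_ij = 7.9153 + 2 × 1.5697 = 11.0547
α = (4/3)·(1 − 7.9153/11.0547) = 0.379

α = 0.379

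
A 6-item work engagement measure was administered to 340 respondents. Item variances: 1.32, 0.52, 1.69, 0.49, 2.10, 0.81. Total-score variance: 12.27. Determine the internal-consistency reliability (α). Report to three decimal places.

α = 0.522

Σσᵢ² = 1.32 + 0.52 + 1.69 + 0.49 + 2.10 + 0.81 = 6.93
α = (k/(k−1))·(1 − Σσᵢ²/total variance) = (6/5)·(1 − 6.93/12.27) = 0.522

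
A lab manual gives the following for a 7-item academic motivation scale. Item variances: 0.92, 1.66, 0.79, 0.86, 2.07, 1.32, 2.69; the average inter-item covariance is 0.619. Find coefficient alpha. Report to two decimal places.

Σσᵢ² = 0.92 + 1.66 + 0.79 + 0.86 + 2.07 + 1.32 + 2.69 = 10.31
Sum of the 21 distinct covariances = 21 × 0.619 = 12.999
Var(T) = Σσᵢ² + 2·Σcov = 10.31 + 2 × 12.999 = 36.308
α = (7/6)·(1 − 10.31/36.308) = 0.84

coefficient alpha = 0.84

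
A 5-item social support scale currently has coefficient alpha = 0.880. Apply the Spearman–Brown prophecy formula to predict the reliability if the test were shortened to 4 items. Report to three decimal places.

Length factor m = 4/5 = 0.8000
α' = m·α / (1 − (1−m)·α)
   = 4/5 × 0.880 / (1 − (1 − 4/5) × 0.880)
   = 0.7040 / 0.8240 = 0.854

predicted reliability = 0.854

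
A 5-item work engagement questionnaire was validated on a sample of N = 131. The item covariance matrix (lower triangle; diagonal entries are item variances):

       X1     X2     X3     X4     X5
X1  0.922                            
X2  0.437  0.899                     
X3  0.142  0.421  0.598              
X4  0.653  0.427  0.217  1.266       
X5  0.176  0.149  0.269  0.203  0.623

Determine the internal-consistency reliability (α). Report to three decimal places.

α = 0.737

Σσ²ᵢ = 0.922 + 0.899 + 0.598 + 1.266 + 0.623 = 4.308
Sum of the distinct covariances = 3.094
total variance = 4.308 + 2 × 3.094 = 10.496
α = (k/(k−1))·(1 − Σσ²ᵢ/total variance) = (5/4)·(1 − 4.308/10.496) = 0.737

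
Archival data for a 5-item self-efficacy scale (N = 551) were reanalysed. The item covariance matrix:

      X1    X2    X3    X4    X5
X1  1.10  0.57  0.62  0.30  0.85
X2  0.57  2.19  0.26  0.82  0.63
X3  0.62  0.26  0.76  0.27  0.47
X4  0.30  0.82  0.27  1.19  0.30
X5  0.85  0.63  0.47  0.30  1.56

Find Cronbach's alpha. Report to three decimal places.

Σσᵢ² = 1.10 + 2.19 + 0.76 + 1.19 + 1.56 = 6.80
Sum of off-diagonal covariances = 5.09
total variance = 6.80 + 2 × 5.09 = 16.98
α = (k/(k−1))·(1 − Σσᵢ²/total variance) = (5/4)·(1 − 6.80/16.98) = 0.749

Cronbach's alpha = 0.749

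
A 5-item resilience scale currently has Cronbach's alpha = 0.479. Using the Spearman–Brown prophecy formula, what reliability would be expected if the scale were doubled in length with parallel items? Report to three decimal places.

predicted reliability = 0.648

Length factor m = 2
α' = m·α / (1 + (m−1)·α)
   = 2 × 0.479 / (1 + (2 − 1) × 0.479)
   = 0.9580 / 1.4790 = 0.648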